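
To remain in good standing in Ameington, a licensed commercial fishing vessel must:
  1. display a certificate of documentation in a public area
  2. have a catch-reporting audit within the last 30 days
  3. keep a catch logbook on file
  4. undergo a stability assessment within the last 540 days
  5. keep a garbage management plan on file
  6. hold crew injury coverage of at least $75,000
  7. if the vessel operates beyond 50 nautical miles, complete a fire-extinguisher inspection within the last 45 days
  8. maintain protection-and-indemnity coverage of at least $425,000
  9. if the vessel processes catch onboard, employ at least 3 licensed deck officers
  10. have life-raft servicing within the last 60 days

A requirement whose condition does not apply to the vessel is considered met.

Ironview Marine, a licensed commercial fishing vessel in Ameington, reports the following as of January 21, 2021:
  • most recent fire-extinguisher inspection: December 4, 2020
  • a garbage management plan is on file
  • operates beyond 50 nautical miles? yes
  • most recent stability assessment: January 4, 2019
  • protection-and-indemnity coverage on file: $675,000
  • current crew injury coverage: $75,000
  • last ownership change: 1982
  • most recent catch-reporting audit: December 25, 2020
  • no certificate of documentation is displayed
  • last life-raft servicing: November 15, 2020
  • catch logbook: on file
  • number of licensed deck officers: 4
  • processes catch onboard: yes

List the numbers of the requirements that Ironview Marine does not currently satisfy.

1. certificate of documentation absent → not met
2. catch-reporting audit 27 days ago vs limit 30 → met
3. catch logbook present → met
4. stability assessment 748 days ago vs limit 540 → not met
5. garbage management plan present → met
6. crew injury coverage $75,000 ≥ $75,000 → met
7. condition 'operates beyond 50 nautical miles' holds; fire-extinguisher inspection 48 days ago vs limit 45 → not met
8. protection-and-indemnity coverage $675,000 ≥ $425,000 → met
9. condition 'processes catch onboard' holds; licensed deck officers 4 ≥ 3 → met
10. life-raft servicing 67 days ago vs limit 60 → not met
Not met: 1, 4, 7, 10

1, 4, 7, 10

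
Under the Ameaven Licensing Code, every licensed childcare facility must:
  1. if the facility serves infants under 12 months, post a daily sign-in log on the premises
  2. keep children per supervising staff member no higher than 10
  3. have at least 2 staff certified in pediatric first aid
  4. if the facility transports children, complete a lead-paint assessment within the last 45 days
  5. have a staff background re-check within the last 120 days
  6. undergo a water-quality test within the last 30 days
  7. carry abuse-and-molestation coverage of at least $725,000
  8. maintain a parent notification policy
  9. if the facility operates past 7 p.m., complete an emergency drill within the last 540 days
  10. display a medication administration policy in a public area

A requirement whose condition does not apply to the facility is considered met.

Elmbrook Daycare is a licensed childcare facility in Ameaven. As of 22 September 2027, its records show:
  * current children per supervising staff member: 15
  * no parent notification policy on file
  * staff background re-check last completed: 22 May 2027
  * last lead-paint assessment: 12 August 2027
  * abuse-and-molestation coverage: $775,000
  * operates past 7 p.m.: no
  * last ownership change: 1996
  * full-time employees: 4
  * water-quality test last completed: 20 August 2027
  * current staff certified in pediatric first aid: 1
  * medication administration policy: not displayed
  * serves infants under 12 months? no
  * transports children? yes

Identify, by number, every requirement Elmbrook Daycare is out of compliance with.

2, 3, 5, 6, 8, 10

1. condition 'serves infants under 12 months' does not hold → requirement n/a → met
2. children per supervising staff member 15 > 10 → not met
3. staff certified in pediatric first aid 1 < 2 → not met
4. condition 'transports children' holds; lead-paint assessment 41 days ago vs limit 45 → met
5. staff background re-check 123 days ago vs limit 120 → not met
6. water-quality test 33 days ago vs limit 30 → not met
7. abuse-and-molestation coverage $775,000 ≥ $725,000 → met
8. parent notification policy absent → not met
9. condition 'operates past 7 p.m.' does not hold → requirement n/a → met
10. medication administration policy absent → not met
Not met: 2, 3, 5, 6, 8, 10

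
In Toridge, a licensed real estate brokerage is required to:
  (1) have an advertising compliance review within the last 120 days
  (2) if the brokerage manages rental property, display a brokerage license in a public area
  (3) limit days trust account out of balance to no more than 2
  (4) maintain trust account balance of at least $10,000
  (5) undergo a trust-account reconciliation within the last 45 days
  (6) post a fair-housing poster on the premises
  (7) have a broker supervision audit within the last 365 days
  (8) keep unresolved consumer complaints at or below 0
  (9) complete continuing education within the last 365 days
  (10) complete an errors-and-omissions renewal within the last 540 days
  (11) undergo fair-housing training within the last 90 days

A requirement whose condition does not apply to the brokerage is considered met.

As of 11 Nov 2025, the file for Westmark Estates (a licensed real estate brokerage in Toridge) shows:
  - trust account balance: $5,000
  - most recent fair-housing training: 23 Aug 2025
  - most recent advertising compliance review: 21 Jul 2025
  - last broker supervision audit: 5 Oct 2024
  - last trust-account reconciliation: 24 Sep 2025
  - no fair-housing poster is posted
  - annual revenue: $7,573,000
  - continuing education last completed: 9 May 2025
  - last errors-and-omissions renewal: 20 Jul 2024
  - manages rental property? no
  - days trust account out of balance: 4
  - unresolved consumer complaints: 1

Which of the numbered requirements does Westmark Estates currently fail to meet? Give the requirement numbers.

3, 4, 5, 6, 7, 8

1. advertising compliance review 113 days ago vs limit 120 → met
2. condition 'manages rental property' does not hold → requirement n/a → met
3. days trust account out of balance 4 > 2 → not met
4. trust account balance $5,000 < $10,000 → not met
5. trust-account reconciliation 48 days ago vs limit 45 → not met
6. fair-housing poster absent → not met
7. broker supervision audit 402 days ago vs limit 365 → not met
8. unresolved consumer complaints 1 > 0 → not met
9. continuing education 186 days ago vs limit 365 → met
10. errors-and-omissions renewal 479 days ago vs limit 540 → met
11. fair-housing training 80 days ago vs limit 90 → met
Not met: 3, 4, 5, 6, 7, 8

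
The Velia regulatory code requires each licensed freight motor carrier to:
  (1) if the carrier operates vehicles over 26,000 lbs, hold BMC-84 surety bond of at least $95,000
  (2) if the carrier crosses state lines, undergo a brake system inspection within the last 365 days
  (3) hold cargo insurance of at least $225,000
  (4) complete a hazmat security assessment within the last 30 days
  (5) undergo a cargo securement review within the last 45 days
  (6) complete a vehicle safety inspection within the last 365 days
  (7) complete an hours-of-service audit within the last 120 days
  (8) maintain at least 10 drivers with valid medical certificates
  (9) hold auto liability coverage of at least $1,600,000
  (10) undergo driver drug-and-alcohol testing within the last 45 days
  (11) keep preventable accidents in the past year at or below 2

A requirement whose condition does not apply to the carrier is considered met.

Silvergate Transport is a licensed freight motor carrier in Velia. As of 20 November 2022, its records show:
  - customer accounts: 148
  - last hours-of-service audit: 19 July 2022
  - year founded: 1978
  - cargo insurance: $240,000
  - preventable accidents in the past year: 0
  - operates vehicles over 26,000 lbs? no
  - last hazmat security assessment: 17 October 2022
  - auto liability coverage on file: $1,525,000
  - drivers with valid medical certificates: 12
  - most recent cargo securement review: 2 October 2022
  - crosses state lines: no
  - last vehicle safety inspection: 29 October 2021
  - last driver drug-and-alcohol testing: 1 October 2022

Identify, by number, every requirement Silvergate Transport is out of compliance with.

4, 5, 6, 7, 9, 10

1. condition 'operates vehicles over 26,000 lbs' does not hold → requirement n/a → met
2. condition 'crosses state lines' does not hold → requirement n/a → met
3. cargo insurance $240,000 ≥ $225,000 → met
4. hazmat security assessment 34 days ago vs limit 30 → not met
5. cargo securement review 49 days ago vs limit 45 → not met
6. vehicle safety inspection 387 days ago vs limit 365 → not met
7. hours-of-service audit 124 days ago vs limit 120 → not met
8. drivers with valid medical certificates 12 ≥ 10 → met
9. auto liability coverage $1,525,000 < $1,600,000 → not met
10. driver drug-and-alcohol testing 50 days ago vs limit 45 → not met
11. preventable accidents in the past year 0 ≤ 2 → met
Not met: 4, 5, 6, 7, 9, 10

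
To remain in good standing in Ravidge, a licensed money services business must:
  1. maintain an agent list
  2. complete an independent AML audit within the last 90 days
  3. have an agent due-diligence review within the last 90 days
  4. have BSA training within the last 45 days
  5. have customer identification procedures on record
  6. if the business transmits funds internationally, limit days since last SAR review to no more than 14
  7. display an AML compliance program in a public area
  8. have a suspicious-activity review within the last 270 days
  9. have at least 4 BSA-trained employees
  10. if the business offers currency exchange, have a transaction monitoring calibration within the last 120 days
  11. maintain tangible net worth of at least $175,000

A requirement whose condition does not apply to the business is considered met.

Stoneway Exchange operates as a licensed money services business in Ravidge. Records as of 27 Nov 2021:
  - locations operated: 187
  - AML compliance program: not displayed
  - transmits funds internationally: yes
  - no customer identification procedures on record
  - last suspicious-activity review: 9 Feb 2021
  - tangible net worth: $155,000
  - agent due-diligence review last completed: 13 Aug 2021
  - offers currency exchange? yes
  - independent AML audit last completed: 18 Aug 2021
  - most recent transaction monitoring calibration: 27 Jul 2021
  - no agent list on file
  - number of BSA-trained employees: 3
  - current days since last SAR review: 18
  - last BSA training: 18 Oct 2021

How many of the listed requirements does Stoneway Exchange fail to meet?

10

1. agent list absent → not met
2. independent AML audit 101 days ago vs limit 90 → not met
3. agent due-diligence review 106 days ago vs limit 90 → not met
4. BSA training 40 days ago vs limit 45 → met
5. customer identification procedures absent → not met
6. condition 'transmits funds internationally' holds; days since last SAR review 18 > 14 → not met
7. AML compliance program absent → not met
8. suspicious-activity review 291 days ago vs limit 270 → not met
9. BSA-trained employees 3 < 4 → not met
10. condition 'offers currency exchange' holds; transaction monitoring calibration 123 days ago vs limit 120 → not met
11. tangible net worth $155,000 < $175,000 → not met
Not met: 10 of 11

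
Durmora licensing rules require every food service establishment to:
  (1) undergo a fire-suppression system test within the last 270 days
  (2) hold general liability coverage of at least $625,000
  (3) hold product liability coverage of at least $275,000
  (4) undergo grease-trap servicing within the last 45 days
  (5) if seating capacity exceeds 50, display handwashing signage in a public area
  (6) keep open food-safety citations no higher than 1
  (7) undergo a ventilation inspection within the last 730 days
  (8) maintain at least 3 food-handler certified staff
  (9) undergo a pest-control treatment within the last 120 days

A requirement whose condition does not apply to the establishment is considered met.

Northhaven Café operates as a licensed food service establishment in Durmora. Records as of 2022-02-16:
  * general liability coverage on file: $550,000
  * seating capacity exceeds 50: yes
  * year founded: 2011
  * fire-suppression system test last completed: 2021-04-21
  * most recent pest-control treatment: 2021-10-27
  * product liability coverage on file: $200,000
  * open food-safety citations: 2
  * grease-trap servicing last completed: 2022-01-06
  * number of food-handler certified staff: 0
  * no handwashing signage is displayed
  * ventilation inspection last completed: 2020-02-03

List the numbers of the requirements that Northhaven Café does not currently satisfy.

1, 2, 3, 5, 6, 7, 8

1. fire-suppression system test 301 days ago vs limit 270 → not met
2. general liability coverage $550,000 < $625,000 → not met
3. product liability coverage $200,000 < $275,000 → not met
4. grease-trap servicing 41 days ago vs limit 45 → met
5. condition 'seating capacity exceeds 50' holds; handwashing signage absent → not met
6. open food-safety citations 2 > 1 → not met
7. ventilation inspection 744 days ago vs limit 730 → not met
8. food-handler certified staff 0 < 3 → not met
9. pest-control treatment 112 days ago vs limit 120 → met
Not met: 1, 2, 3, 5, 6, 7, 8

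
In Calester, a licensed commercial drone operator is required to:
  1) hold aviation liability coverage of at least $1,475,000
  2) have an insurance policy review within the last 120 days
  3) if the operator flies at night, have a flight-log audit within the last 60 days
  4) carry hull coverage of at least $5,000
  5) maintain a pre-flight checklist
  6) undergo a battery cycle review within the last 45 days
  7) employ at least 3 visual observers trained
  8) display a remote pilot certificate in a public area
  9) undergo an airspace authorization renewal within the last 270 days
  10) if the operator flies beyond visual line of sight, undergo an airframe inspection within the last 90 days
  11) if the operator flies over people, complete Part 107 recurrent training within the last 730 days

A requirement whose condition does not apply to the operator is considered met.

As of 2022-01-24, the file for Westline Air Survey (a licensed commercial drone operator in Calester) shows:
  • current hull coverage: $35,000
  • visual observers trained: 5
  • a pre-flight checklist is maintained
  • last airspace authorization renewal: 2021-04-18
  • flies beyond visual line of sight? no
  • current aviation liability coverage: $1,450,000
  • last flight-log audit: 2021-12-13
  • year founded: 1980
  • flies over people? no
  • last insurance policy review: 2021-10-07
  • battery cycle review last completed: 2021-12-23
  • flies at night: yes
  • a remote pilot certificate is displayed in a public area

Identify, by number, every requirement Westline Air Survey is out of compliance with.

1. aviation liability coverage $1,450,000 < $1,475,000 → not met
2. insurance policy review 109 days ago vs limit 120 → met
3. condition 'flies at night' holds; flight-log audit 42 days ago vs limit 60 → met
4. hull coverage $35,000 ≥ $5,000 → met
5. pre-flight checklist present → met
6. battery cycle review 32 days ago vs limit 45 → met
7. visual observers trained 5 ≥ 3 → met
8. remote pilot certificate present → met
9. airspace authorization renewal 281 days ago vs limit 270 → not met
10. condition 'flies beyond visual line of sight' does not hold → requirement n/a → met
11. condition 'flies over people' does not hold → requirement n/a → met
Not met: 1, 9

1, 9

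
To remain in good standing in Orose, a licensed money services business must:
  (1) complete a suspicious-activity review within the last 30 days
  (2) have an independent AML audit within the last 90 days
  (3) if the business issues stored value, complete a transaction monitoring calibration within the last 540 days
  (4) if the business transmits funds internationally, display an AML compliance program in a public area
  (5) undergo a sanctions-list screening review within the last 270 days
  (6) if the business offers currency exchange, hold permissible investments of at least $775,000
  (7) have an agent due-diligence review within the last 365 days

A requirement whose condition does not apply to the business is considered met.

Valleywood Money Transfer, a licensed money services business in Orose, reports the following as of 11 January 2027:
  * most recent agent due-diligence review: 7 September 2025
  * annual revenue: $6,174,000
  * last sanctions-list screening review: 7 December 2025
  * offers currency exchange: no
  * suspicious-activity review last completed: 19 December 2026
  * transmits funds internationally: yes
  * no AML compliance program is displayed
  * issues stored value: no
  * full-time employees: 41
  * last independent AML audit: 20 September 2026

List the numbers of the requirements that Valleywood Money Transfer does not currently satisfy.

2, 4, 5, 7

1. suspicious-activity review 23 days ago vs limit 30 → met
2. independent AML audit 113 days ago vs limit 90 → not met
3. condition 'issues stored value' does not hold → requirement n/a → met
4. condition 'transmits funds internationally' holds; AML compliance program absent → not met
5. sanctions-list screening review 400 days ago vs limit 270 → not met
6. condition 'offers currency exchange' does not hold → requirement n/a → met
7. agent due-diligence review 491 days ago vs limit 365 → not met
Not met: 2, 4, 5, 7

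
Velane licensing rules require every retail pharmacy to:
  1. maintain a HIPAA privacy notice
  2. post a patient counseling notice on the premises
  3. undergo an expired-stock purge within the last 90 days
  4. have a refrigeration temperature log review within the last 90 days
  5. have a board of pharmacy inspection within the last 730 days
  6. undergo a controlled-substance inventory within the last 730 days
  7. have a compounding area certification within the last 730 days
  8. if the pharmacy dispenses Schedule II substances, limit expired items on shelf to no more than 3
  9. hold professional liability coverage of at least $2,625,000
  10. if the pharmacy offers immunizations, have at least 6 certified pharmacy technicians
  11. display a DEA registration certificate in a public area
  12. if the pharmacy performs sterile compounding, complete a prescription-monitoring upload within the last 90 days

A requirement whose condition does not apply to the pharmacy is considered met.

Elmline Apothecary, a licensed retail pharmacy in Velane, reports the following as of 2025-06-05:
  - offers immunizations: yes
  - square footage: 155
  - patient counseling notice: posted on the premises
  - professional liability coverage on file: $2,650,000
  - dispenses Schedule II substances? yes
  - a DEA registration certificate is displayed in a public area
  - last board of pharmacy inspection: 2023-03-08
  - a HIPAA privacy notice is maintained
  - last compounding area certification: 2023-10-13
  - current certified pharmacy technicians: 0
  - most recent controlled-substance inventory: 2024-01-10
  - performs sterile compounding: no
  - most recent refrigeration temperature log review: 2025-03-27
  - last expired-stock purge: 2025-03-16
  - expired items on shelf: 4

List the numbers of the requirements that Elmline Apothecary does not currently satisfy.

1. HIPAA privacy notice present → met
2. patient counseling notice present → met
3. expired-stock purge 81 days ago vs limit 90 → met
4. refrigeration temperature log review 70 days ago vs limit 90 → met
5. board of pharmacy inspection 820 days ago vs limit 730 → not met
6. controlled-substance inventory 512 days ago vs limit 730 → met
7. compounding area certification 601 days ago vs limit 730 → met
8. condition 'dispenses Schedule II substances' holds; expired items on shelf 4 > 3 → not met
9. professional liability coverage $2,650,000 ≥ $2,625,000 → met
10. condition 'offers immunizations' holds; certified pharmacy technicians 0 < 6 → not met
11. DEA registration certificate present → met
12. condition 'performs sterile compounding' does not hold → requirement n/a → met
Not met: 5, 8, 10

5, 8, 10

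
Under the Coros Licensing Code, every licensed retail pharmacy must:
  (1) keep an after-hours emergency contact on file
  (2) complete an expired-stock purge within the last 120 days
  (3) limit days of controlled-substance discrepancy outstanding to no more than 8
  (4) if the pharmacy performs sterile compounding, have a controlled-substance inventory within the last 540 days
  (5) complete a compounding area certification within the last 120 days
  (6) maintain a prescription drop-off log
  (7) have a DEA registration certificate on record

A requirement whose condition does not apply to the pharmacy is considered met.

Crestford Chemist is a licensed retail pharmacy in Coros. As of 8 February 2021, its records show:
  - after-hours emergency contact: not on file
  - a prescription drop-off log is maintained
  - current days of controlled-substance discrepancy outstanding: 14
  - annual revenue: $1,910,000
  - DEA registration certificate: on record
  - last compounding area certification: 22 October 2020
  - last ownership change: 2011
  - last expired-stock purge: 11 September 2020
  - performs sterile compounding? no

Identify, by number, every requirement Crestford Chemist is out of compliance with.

1, 2, 3

1. after-hours emergency contact absent → not met
2. expired-stock purge 150 days ago vs limit 120 → not met
3. days of controlled-substance discrepancy outstanding 14 > 8 → not met
4. condition 'performs sterile compounding' does not hold → requirement n/a → met
5. compounding area certification 109 days ago vs limit 120 → met
6. prescription drop-off log present → met
7. DEA registration certificate present → met
Not met: 1, 2, 3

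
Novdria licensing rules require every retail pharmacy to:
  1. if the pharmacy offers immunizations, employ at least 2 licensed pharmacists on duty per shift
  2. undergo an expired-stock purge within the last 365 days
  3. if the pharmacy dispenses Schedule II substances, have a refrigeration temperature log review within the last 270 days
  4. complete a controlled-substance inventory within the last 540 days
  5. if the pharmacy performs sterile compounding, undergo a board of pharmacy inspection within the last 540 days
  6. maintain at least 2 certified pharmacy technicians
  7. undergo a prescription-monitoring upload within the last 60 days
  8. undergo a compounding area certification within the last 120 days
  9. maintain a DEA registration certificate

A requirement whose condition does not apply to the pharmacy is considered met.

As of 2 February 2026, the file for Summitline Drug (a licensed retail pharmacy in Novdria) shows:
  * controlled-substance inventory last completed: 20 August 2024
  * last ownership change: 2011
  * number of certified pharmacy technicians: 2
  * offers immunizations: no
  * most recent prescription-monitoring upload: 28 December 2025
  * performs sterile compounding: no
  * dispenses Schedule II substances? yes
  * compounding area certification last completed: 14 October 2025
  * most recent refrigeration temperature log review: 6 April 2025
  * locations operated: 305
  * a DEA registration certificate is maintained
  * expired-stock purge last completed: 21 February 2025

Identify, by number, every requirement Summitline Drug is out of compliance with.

1. condition 'offers immunizations' does not hold → requirement n/a → met
2. expired-stock purge 346 days ago vs limit 365 → met
3. condition 'dispenses Schedule II substances' holds; refrigeration temperature log review 302 days ago vs limit 270 → not met
4. controlled-substance inventory 531 days ago vs limit 540 → met
5. condition 'performs sterile compounding' does not hold → requirement n/a → met
6. certified pharmacy technicians 2 ≥ 2 → met
7. prescription-monitoring upload 36 days ago vs limit 60 → met
8. compounding area certification 111 days ago vs limit 120 → met
9. DEA registration certificate present → met
Not met: 3

3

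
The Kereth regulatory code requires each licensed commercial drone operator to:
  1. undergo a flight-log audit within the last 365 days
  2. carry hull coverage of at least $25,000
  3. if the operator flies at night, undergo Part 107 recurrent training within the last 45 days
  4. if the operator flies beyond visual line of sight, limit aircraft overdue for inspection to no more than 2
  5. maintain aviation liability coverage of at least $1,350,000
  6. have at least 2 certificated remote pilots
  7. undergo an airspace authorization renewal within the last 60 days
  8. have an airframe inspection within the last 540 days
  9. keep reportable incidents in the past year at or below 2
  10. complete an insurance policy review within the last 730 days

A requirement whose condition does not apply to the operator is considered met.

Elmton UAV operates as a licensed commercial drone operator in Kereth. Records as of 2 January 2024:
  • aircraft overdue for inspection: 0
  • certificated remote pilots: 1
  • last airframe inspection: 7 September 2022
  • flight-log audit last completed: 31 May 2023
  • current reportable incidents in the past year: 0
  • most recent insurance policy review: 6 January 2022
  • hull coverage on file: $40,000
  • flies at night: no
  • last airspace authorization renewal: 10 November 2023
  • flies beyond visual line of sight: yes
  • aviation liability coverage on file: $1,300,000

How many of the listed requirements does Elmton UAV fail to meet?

1. flight-log audit 216 days ago vs limit 365 → met
2. hull coverage $40,000 ≥ $25,000 → met
3. condition 'flies at night' does not hold → requirement n/a → met
4. condition 'flies beyond visual line of sight' holds; aircraft overdue for inspection 0 ≤ 2 → met
5. aviation liability coverage $1,300,000 < $1,350,000 → not met
6. certificated remote pilots 1 < 2 → not met
7. airspace authorization renewal 53 days ago vs limit 60 → met
8. airframe inspection 482 days ago vs limit 540 → met
9. reportable incidents in the past year 0 ≤ 2 → met
10. insurance policy review 726 days ago vs limit 730 → met
Not met: 2 of 10

2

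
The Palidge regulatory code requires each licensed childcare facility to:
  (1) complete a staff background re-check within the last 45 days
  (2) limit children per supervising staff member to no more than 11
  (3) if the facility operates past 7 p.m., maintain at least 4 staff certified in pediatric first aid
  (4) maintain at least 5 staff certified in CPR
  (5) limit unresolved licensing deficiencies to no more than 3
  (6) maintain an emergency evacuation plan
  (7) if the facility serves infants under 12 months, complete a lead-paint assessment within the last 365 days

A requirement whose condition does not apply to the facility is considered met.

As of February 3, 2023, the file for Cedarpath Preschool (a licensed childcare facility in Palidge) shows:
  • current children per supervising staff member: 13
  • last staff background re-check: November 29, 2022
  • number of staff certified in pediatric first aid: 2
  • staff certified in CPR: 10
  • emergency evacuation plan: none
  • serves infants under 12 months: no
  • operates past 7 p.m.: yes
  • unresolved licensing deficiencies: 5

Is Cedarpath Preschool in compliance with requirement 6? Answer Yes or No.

No

6. emergency evacuation plan absent → not met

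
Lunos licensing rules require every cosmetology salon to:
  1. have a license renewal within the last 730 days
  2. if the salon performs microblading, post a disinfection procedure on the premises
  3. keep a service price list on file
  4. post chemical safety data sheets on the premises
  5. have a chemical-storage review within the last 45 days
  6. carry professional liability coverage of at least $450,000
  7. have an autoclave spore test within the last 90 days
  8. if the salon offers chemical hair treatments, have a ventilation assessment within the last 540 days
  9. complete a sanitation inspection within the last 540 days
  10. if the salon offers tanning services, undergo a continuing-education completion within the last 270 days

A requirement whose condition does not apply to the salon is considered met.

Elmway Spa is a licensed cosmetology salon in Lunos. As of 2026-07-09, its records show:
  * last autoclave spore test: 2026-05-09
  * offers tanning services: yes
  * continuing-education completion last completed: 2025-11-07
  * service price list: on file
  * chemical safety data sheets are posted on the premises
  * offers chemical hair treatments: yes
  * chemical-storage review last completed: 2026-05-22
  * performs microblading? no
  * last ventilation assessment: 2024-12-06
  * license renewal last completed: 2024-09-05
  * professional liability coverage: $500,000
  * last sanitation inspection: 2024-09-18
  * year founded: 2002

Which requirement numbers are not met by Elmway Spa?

5, 8, 9

1. license renewal 672 days ago vs limit 730 → met
2. condition 'performs microblading' does not hold → requirement n/a → met
3. service price list present → met
4. chemical safety data sheets present → met
5. chemical-storage review 48 days ago vs limit 45 → not met
6. professional liability coverage $500,000 ≥ $450,000 → met
7. autoclave spore test 61 days ago vs limit 90 → met
8. condition 'offers chemical hair treatments' holds; ventilation assessment 580 days ago vs limit 540 → not met
9. sanitation inspection 659 days ago vs limit 540 → not met
10. condition 'offers tanning services' holds; continuing-education completion 244 days ago vs limit 270 → met
Not met: 5, 8, 9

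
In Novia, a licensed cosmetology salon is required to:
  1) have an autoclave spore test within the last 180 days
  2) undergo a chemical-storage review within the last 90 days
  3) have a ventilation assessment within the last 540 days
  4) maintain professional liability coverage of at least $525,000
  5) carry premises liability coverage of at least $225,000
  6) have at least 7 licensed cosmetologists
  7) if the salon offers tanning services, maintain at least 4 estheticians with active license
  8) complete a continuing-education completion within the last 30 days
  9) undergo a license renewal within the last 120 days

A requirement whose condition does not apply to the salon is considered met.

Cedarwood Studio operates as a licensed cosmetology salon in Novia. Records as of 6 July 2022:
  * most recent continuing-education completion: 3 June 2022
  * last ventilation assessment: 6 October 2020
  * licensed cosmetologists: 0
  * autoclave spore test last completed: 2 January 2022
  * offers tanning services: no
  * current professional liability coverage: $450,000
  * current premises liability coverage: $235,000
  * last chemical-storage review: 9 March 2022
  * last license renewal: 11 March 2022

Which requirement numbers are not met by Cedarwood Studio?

1, 2, 3, 4, 6, 8

1. autoclave spore test 185 days ago vs limit 180 → not met
2. chemical-storage review 119 days ago vs limit 90 → not met
3. ventilation assessment 638 days ago vs limit 540 → not met
4. professional liability coverage $450,000 < $525,000 → not met
5. premises liability coverage $235,000 ≥ $225,000 → met
6. licensed cosmetologists 0 < 7 → not met
7. condition 'offers tanning services' does not hold → requirement n/a → met
8. continuing-education completion 33 days ago vs limit 30 → not met
9. license renewal 117 days ago vs limit 120 → met
Not met: 1, 2, 3, 4, 6, 8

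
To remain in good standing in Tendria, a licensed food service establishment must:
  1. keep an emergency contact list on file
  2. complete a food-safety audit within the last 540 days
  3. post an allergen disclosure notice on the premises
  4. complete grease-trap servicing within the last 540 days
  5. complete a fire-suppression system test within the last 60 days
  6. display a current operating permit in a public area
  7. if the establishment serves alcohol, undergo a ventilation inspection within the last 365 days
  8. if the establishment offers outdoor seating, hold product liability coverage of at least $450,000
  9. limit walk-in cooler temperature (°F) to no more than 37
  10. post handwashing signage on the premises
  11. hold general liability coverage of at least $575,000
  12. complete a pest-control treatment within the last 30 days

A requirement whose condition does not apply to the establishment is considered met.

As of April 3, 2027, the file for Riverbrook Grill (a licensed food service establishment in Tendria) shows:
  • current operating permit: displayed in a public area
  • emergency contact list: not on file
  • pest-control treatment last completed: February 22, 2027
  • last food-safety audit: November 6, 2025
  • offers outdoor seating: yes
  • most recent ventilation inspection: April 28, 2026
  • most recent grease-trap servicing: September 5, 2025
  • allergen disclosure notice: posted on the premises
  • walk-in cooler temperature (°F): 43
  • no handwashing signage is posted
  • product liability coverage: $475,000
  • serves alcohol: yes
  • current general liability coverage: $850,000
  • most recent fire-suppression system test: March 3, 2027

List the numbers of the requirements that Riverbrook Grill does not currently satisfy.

1, 4, 9, 10, 12

1. emergency contact list absent → not met
2. food-safety audit 513 days ago vs limit 540 → met
3. allergen disclosure notice present → met
4. grease-trap servicing 575 days ago vs limit 540 → not met
5. fire-suppression system test 31 days ago vs limit 60 → met
6. current operating permit present → met
7. condition 'serves alcohol' holds; ventilation inspection 340 days ago vs limit 365 → met
8. condition 'offers outdoor seating' holds; product liability coverage $475,000 ≥ $450,000 → met
9. walk-in cooler temperature (°F) 43 > 37 → not met
10. handwashing signage absent → not met
11. general liability coverage $850,000 ≥ $575,000 → met
12. pest-control treatment 40 days ago vs limit 30 → not met
Not met: 1, 4, 9, 10, 12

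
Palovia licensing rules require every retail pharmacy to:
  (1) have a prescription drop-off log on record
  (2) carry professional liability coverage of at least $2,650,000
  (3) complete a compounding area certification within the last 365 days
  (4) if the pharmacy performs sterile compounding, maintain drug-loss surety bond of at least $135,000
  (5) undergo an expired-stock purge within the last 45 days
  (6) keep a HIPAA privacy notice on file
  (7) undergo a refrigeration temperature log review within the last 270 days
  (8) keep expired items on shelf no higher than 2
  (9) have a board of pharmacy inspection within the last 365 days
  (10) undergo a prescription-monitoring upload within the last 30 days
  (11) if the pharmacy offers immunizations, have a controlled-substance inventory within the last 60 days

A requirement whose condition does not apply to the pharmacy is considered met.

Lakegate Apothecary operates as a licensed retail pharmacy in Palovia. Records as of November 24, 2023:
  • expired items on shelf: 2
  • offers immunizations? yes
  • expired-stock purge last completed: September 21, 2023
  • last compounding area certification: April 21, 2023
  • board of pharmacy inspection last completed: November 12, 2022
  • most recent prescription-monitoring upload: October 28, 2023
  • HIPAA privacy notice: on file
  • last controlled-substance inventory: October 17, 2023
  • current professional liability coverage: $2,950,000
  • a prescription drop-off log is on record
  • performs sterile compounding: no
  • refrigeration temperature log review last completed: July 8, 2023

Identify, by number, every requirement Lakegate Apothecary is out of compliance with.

1. prescription drop-off log present → met
2. professional liability coverage $2,950,000 ≥ $2,650,000 → met
3. compounding area certification 217 days ago vs limit 365 → met
4. condition 'performs sterile compounding' does not hold → requirement n/a → met
5. expired-stock purge 64 days ago vs limit 45 → not met
6. HIPAA privacy notice present → met
7. refrigeration temperature log review 139 days ago vs limit 270 → met
8. expired items on shelf 2 ≤ 2 → met
9. board of pharmacy inspection 377 days ago vs limit 365 → not met
10. prescription-monitoring upload 27 days ago vs limit 30 → met
11. condition 'offers immunizations' holds; controlled-substance inventory 38 days ago vs limit 60 → met
Not met: 5, 9

5, 9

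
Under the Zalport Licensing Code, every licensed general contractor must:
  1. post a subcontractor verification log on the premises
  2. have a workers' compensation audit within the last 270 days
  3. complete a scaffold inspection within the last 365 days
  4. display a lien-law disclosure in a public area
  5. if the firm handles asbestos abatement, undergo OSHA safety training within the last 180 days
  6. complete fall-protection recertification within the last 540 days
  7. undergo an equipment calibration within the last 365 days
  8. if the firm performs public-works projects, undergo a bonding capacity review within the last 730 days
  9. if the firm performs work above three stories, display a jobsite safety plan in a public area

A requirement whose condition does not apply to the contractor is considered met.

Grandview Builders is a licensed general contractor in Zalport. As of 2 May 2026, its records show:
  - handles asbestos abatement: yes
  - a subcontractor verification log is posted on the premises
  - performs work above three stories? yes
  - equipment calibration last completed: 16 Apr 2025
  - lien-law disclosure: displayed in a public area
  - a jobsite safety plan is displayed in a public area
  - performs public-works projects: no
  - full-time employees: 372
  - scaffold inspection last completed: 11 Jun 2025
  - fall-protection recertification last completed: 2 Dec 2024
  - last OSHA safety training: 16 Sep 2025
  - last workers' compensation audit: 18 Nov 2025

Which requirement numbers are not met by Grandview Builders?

1. subcontractor verification log present → met
2. workers' compensation audit 165 days ago vs limit 270 → met
3. scaffold inspection 325 days ago vs limit 365 → met
4. lien-law disclosure present → met
5. condition 'handles asbestos abatement' holds; OSHA safety training 228 days ago vs limit 180 → not met
6. fall-protection recertification 516 days ago vs limit 540 → met
7. equipment calibration 381 days ago vs limit 365 → not met
8. condition 'performs public-works projects' does not hold → requirement n/a → met
9. condition 'performs work above three stories' holds; jobsite safety plan present → met
Not met: 5, 7

5, 7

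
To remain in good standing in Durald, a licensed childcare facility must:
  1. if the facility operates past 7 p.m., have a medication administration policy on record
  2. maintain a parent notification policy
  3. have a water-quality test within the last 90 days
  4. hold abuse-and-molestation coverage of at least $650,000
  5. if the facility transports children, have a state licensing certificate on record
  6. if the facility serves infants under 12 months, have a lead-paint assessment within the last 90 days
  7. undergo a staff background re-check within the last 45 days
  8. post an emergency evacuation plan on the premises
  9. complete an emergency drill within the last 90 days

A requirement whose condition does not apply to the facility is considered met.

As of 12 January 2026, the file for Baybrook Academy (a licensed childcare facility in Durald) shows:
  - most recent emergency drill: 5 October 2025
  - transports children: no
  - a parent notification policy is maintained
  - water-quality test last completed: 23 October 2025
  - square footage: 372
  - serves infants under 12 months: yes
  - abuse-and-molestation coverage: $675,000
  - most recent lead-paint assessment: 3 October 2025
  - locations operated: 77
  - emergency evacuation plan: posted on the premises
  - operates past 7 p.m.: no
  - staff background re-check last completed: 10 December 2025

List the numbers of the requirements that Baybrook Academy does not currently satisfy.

6, 9

1. condition 'operates past 7 p.m.' does not hold → requirement n/a → met
2. parent notification policy present → met
3. water-quality test 81 days ago vs limit 90 → met
4. abuse-and-molestation coverage $675,000 ≥ $650,000 → met
5. condition 'transports children' does not hold → requirement n/a → met
6. condition 'serves infants under 12 months' holds; lead-paint assessment 101 days ago vs limit 90 → not met
7. staff background re-check 33 days ago vs limit 45 → met
8. emergency evacuation plan present → met
9. emergency drill 99 days ago vs limit 90 → not met
Not met: 6, 9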